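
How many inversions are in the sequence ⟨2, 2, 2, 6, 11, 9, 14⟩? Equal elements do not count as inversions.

1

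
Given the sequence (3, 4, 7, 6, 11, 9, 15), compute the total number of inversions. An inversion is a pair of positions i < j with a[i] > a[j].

2 out-of-order pairs

Out-of-order index pairs (0-indexed):
(2,3): 7 > 6
(4,5): 11 > 9
That's 2 pairs.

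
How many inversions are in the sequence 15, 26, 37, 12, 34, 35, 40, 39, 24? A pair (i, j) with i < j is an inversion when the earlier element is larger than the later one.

12 out-of-order pairs

Count, for each position, how many later elements it exceeds:
15 → 12 → 1
26 → 12, 24 → 2
37 → 12, 34, 35, 24 → 4
12 → none → 0
34 → 24 → 1
35 → 24 → 1
40 → 39, 24 → 2
39 → 24 → 1
24 → none → 0
Sum: 1 + 2 + 4 + 0 + 1 + 1 + 2 + 1 + 0 = 12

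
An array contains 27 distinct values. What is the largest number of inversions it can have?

There are 351 inversions.

A reversed (strictly descending) arrangement makes every pair an inversion, giving C(27, 2) inversions.
C(27, 2) = 27·26/2 = 351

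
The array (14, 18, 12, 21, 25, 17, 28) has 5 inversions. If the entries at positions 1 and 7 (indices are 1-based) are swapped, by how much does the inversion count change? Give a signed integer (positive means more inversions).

+9

Positions 1 and 7 hold 14 and 28; after swapping, the array is [28, 18, 12, 21, 25, 17, 14].
Sweep left to right; for each value list the smaller values that follow it:
28 → 18, 12, 21, 25, 17, 14 → 6
18 → 12, 17, 14 → 3
12 → none → 0
21 → 17, 14 → 2
25 → 17, 14 → 2
17 → 14 → 1
14 → none → 0
Sum: 6 + 3 + 0 + 2 + 2 + 1 + 0 = 14
Change: 14 − 5 = +9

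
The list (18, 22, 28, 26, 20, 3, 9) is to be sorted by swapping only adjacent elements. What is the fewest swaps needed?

14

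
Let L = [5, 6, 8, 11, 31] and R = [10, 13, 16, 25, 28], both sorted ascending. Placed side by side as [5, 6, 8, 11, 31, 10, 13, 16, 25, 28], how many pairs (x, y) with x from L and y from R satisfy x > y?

For each element r of the right run, count left-run elements greater than r:
r = 10: 11, 31 → 2
r = 13: 31 → 1
r = 16: 31 → 1
r = 25: 31 → 1
r = 28: 31 → 1
Cross-inversions: 2 + 1 + 1 + 1 + 1 = 6

6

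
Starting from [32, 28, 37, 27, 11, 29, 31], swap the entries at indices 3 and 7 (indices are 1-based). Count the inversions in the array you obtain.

11

Positions 3 and 7 hold 37 and 31; after swapping, the array is [32, 28, 31, 27, 11, 29, 37].
Element-by-element contributions:
32 → 28, 31, 27, 11, 29 → 5
28 → 27, 11 → 2
31 → 27, 11, 29 → 3
27 → 11 → 1
11 → none → 0
29 → none → 0
37 → none → 0
Sum: 5 + 2 + 3 + 1 + 0 + 0 + 0 = 11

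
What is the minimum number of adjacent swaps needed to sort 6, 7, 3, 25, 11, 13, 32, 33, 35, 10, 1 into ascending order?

20 swaps

Minimum adjacent swaps = number of inversions (each swap of adjacent out-of-order elements removes one inversion and no swap can remove more).
Count inversions — for each element, later elements that are smaller:
6: 3, 1 → 2
7: 3, 1 → 2
3: 1 → 1
25: 11, 13, 10, 1 → 4
11: 10, 1 → 2
13: 10, 1 → 2
32: 10, 1 → 2
33: 10, 1 → 2
35: 10, 1 → 2
10: 1 → 1
1: none → 0
Total inversions: 2 + 2 + 1 + 4 + 2 + 2 + 2 + 2 + 2 + 1 + 0 = 20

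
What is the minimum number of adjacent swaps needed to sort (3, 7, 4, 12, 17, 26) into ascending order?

The minimum number of adjacent swaps to sort an array equals its inversion count, since every such swap removes exactly one inversion.
Count inversions — for each element, later elements that are smaller:
3: none → 0
7: 4 → 1
4: none → 0
12: none → 0
17: none → 0
26: none → 0
Total inversions: 0 + 1 + 0 + 0 + 0 + 0 = 1

1 swap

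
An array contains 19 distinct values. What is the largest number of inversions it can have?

171 inversions

The maximum occurs when the array is in strictly decreasing order: every one of the C(19, 2) pairs is inverted.
C(19, 2) = 19·18/2 = 171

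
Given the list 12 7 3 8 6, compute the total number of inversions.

7 out-of-order pairs

Element-by-element contributions:
12 → 7, 3, 8, 6 → 4
7 → 3, 6 → 2
3 → none → 0
8 → 6 → 1
6 → none → 0
Sum: 4 + 2 + 0 + 1 + 0 = 7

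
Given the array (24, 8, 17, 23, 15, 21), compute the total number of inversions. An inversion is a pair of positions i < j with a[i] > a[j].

Inversions: 8

Count, for each position, how many later elements it exceeds:
24 → 8, 17, 23, 15, 21 → 5
8 → none → 0
17 → 15 → 1
23 → 15, 21 → 2
15 → none → 0
21 → none → 0
Sum: 5 + 0 + 1 + 2 + 0 + 0 = 8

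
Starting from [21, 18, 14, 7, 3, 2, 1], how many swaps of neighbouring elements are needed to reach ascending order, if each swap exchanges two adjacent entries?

Minimum adjacent swaps = number of inversions (each swap of adjacent out-of-order elements removes one inversion and no swap can remove more).
Count inversions — for each element, later elements that are smaller:
21: 18, 14, 7, 3, 2, 1 → 6
18: 14, 7, 3, 2, 1 → 5
14: 7, 3, 2, 1 → 4
7: 3, 2, 1 → 3
3: 2, 1 → 2
2: 1 → 1
1: none → 0
Total inversions: 6 + 5 + 4 + 3 + 2 + 1 + 0 = 21

21 adjacent swaps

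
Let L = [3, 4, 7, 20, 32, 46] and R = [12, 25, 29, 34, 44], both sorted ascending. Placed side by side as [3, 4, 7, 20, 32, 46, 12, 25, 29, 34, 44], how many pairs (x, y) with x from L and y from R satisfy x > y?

There are 9 split inversions.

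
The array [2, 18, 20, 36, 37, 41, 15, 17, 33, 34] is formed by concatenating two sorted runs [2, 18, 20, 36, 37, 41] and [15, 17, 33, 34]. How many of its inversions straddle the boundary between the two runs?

16 split inversions

Take each right-half value and tally the left-half values above it:
r = 15: 18, 20, 36, 37, 41 → 5
r = 17: 18, 20, 36, 37, 41 → 5
r = 33: 36, 37, 41 → 3
r = 34: 36, 37, 41 → 3
Cross-inversions: 5 + 5 + 3 + 3 = 16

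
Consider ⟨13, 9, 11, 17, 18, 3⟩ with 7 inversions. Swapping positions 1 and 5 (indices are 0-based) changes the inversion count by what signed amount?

-1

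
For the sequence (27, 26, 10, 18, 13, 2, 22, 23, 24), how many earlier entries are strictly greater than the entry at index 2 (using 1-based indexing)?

The element at index 2 is 26.
Elements before it: 27
Those larger than 26: 27

1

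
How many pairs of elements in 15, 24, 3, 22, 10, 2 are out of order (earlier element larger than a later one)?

Inversion pairs (indices are 1-based):
(1,3): 15 > 3
(1,5): 15 > 10
(1,6): 15 > 2
(2,3): 24 > 3
(2,4): 24 > 22
(2,5): 24 > 10
(2,6): 24 > 2
(3,6): 3 > 2
(4,5): 22 > 10
(4,6): 22 > 2
(5,6): 10 > 2
That's 11 pairs.

11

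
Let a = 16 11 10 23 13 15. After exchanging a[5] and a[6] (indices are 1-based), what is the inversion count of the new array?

8

Positions 5 and 6 hold 13 and 15; after swapping, the array is [16, 11, 10, 23, 15, 13].
For each element, count later entries that are smaller:
16 → 11, 10, 15, 13 → 4
11 → 10 → 1
10 → none → 0
23 → 15, 13 → 2
15 → 13 → 1
13 → none → 0
Sum: 4 + 1 + 0 + 2 + 1 + 0 = 8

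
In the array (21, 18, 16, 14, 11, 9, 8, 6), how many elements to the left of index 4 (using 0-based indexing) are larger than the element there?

4 such elements

The element at index 4 is 11.
Elements before it: 21, 18, 16, 14
Those larger than 11: 21, 18, 16, 14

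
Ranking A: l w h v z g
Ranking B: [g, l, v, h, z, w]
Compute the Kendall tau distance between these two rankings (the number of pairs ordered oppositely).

Assign each item its position (1..6) in the first ordering, then rewrite the second ordering as that position sequence:
positions: l→1, w→2, h→3, v→4, z→5, g→6
second ordering as positions: [6, 1, 4, 3, 5, 2]
Discordant pairs = inversions in this position sequence.
6: 1, 4, 3, 5, 2 → 5
1: 0
4: 3, 2 → 2
3: 2 → 1
5: 2 → 1
2: 0
Total: 5 + 0 + 2 + 1 + 1 + 0 = 9

There are 9 discordant pairs.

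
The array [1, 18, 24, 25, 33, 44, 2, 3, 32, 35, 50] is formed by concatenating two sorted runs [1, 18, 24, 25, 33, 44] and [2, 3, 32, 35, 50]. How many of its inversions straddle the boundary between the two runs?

13

Take each right-half value and tally the left-half values above it:
r = 2: 18, 24, 25, 33, 44 → 5
r = 3: 18, 24, 25, 33, 44 → 5
r = 32: 33, 44 → 2
r = 35: 44 → 1
r = 50: none → 0
Cross-inversions: 5 + 5 + 2 + 1 + 0 = 13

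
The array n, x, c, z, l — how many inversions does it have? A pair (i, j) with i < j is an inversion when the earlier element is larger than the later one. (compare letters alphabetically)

Inversion pairs (indices are 1-based):
(1,3): n > c
(1,5): n > l
(2,3): x > c
(2,5): x > l
(4,5): z > l
That's 5 pairs.

5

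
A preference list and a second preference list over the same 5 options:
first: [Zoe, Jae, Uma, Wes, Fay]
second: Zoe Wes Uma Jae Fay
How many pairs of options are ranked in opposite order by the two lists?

3

Assign each item its position (1..5) in the first ordering, then rewrite the second ordering as that position sequence:
positions: Zoe→1, Jae→2, Uma→3, Wes→4, Fay→5
second ordering as positions: [1, 4, 3, 2, 5]
Discordant pairs = inversions in this position sequence.
1: 0
4: 3, 2 → 2
3: 2 → 1
2: 0
5: 0
Total: 0 + 2 + 1 + 0 + 0 = 3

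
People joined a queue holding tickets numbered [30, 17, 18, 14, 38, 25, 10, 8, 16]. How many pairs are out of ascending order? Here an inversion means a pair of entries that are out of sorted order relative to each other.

25 inversions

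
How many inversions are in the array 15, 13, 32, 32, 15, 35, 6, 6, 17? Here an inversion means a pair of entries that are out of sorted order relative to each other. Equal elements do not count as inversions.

Element-by-element contributions:
15: 3
13: 2
32: 4
32: 4
15: 2
35: 3
6: 0
6: 0
17: 0
Sum: 3 + 2 + 4 + 4 + 2 + 3 + 0 + 0 + 0 = 18

18 out-of-order pairs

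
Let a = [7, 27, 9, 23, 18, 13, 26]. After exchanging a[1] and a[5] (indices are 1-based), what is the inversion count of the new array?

Positions 1 and 5 hold 7 and 18; after swapping, the array is [18, 27, 9, 23, 7, 13, 26].
Count, for each position, how many later elements it exceeds:
18: 3
27: 5
9: 1
23: 2
7: 0
13: 0
26: 0
Sum: 3 + 5 + 1 + 2 + 0 + 0 + 0 = 11

11 inversions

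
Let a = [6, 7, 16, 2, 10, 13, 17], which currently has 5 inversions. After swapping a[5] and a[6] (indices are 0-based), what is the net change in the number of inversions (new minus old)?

+1

Positions 5 and 6 hold 13 and 17; after swapping, the array is [6, 7, 16, 2, 10, 17, 13].
For each element, count later entries that are smaller:
6: 1
7: 1
16: 3
2: 0
10: 0
17: 1
13: 0
Sum: 1 + 1 + 3 + 0 + 0 + 1 + 0 = 6
Change: 6 − 5 = +1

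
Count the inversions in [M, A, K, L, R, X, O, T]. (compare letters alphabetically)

6 inversions

Sweep left to right; for each value list the smaller values that follow it:
M: 3
A: 0
K: 0
L: 0
R: 1
X: 2
O: 0
T: 0
Sum: 3 + 0 + 0 + 0 + 1 + 2 + 0 + 0 = 6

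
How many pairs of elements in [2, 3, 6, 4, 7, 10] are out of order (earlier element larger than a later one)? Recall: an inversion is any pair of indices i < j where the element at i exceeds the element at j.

1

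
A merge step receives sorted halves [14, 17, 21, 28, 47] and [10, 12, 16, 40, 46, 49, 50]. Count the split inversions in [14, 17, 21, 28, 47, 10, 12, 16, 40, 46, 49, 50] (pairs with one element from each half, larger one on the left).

16 cross-inversions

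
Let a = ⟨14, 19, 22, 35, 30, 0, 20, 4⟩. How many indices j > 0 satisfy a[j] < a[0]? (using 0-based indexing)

2

The element at index 0 is 14.
Elements after it: 19, 22, 35, 30, 0, 20, 4
Those smaller than 14: 0, 4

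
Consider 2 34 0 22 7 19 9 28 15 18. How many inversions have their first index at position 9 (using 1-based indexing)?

0 such elements

The element at index 9 is 15.
Elements after it: 18
None of them are smaller than 15.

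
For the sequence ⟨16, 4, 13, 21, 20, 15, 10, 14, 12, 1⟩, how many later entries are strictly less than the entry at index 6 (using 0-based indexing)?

1

The element at index 6 is 10.
Elements after it: 14, 12, 1
Those smaller than 10: 1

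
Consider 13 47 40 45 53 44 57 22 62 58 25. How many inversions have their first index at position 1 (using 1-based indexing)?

0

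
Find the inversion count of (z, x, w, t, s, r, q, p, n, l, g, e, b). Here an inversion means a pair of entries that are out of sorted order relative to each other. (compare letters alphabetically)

For each element, count later entries that are smaller:
z → x, w, t, s, r, q, p, n, l, g, e, b → 12
x → w, t, s, r, q, p, n, l, g, e, b → 11
w → t, s, r, q, p, n, l, g, e, b → 10
t → s, r, q, p, n, l, g, e, b → 9
s → r, q, p, n, l, g, e, b → 8
r → q, p, n, l, g, e, b → 7
q → p, n, l, g, e, b → 6
p → n, l, g, e, b → 5
n → l, g, e, b → 4
l → g, e, b → 3
g → e, b → 2
e → b → 1
b → none → 0
Sum: 12 + 11 + 10 + 9 + 8 + 7 + 6 + 5 + 4 + 3 + 2 + 1 + 0 = 78

There are 78 out-of-order pairs.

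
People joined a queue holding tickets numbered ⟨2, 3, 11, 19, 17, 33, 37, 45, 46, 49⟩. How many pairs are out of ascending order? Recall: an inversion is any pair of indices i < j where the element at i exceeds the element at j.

1 inversion

For each element, count later entries that are smaller:
2 → none → 0
3 → none → 0
11 → none → 0
19 → 17 → 1
17 → none → 0
33 → none → 0
37 → none → 0
45 → none → 0
46 → none → 0
49 → none → 0
Sum: 0 + 0 + 0 + 1 + 0 + 0 + 0 + 0 + 0 + 0 = 1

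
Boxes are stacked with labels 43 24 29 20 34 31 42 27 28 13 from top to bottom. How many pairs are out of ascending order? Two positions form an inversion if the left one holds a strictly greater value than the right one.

28

Element-by-element contributions:
43 → 24, 29, 20, 34, 31, 42, 27, 28, 13 → 9
24 → 20, 13 → 2
29 → 20, 27, 28, 13 → 4
20 → 13 → 1
34 → 31, 27, 28, 13 → 4
31 → 27, 28, 13 → 3
42 → 27, 28, 13 → 3
27 → 13 → 1
28 → 13 → 1
13 → none → 0
Sum: 9 + 2 + 4 + 1 + 4 + 3 + 3 + 1 + 1 + 0 = 28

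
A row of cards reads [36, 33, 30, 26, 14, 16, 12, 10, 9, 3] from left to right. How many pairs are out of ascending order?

For each element, count later entries that are smaller:
36: 9
33: 8
30: 7
26: 6
14: 4
16: 4
12: 3
10: 2
9: 1
3: 0
Sum: 9 + 8 + 7 + 6 + 4 + 4 + 3 + 2 + 1 + 0 = 44

There are 44 inversions.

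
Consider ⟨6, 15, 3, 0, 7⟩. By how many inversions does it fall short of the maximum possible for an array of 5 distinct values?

Maximum inversions for 5 distinct elements is C(5, 2) = 5·4/2 = 10.
Current inversions — for each element, count later smaller elements:
6: 2
15: 3
3: 1
0: 0
7: 0
Current total: 2 + 3 + 1 + 0 + 0 = 6
Shortfall: 10 − 6 = 4

4 inversions short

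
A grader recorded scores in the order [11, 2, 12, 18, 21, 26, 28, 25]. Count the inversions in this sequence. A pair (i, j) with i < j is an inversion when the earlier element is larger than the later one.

Sweep left to right; for each value list the smaller values that follow it:
11: 1
2: 0
12: 0
18: 0
21: 0
26: 1
28: 1
25: 0
Sum: 1 + 0 + 0 + 0 + 0 + 1 + 1 + 0 = 3

3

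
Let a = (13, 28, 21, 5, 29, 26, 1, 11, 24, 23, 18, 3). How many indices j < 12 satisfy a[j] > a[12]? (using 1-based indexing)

The element at index 12 is 3.
Elements before it: 13, 28, 21, 5, 29, 26, 1, 11, 24, 23, 18
Those larger than 3: 13, 28, 21, 5, 29, 26, 11, 24, 23, 18

10 such elements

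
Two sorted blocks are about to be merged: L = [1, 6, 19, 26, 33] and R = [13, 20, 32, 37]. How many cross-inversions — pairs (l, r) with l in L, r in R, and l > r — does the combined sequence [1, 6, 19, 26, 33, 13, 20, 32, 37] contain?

For each element r of the right run, count left-run elements greater than r:
r = 13: 19, 26, 33 → 3
r = 20: 26, 33 → 2
r = 32: 33 → 1
r = 37: none → 0
Cross-inversions: 3 + 2 + 1 + 0 = 6

Cross-inversions: 6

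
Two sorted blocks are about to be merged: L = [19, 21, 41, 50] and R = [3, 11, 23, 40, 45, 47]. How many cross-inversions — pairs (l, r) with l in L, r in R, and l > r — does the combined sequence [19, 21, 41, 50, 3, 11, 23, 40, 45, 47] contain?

Take each right-half value and tally the left-half values above it:
r = 3: 19, 21, 41, 50 → 4
r = 11: 19, 21, 41, 50 → 4
r = 23: 41, 50 → 2
r = 40: 41, 50 → 2
r = 45: 50 → 1
r = 47: 50 → 1
Cross-inversions: 4 + 4 + 2 + 2 + 1 + 1 = 14

14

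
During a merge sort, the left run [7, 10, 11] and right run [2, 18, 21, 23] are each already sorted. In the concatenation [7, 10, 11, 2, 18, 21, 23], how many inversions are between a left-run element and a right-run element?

Count, for every r in R, how many entries of L exceed r:
r = 2: 7, 10, 11 → 3
r = 18: none → 0
r = 21: none → 0
r = 23: none → 0
Cross-inversions: 3 + 0 + 0 + 0 = 3

3 cross-inversions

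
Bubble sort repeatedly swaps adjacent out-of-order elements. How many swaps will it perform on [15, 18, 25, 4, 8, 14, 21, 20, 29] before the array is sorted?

Minimum adjacent swaps = number of inversions (each swap of adjacent out-of-order elements removes one inversion and no swap can remove more).
Count inversions — for each element, later elements that are smaller:
15: 4, 8, 14 → 3
18: 4, 8, 14 → 3
25: 4, 8, 14, 21, 20 → 5
4: none → 0
8: none → 0
14: none → 0
21: 20 → 1
20: none → 0
29: none → 0
Total inversions: 3 + 3 + 5 + 0 + 0 + 0 + 1 + 0 + 0 = 12

12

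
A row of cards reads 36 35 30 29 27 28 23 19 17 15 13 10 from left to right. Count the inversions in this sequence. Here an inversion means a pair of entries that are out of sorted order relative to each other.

65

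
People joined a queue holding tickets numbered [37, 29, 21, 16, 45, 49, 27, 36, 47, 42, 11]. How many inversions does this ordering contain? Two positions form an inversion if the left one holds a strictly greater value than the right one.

27

Element-by-element contributions:
37: 6
29: 4
21: 2
16: 1
45: 4
49: 5
27: 1
36: 1
47: 2
42: 1
11: 0
Sum: 6 + 4 + 2 + 1 + 4 + 5 + 1 + 1 + 2 + 1 + 0 = 27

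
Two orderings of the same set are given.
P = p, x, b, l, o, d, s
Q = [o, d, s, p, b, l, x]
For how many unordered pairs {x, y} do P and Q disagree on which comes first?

Assign each item its position (1..7) in the first ordering, then rewrite the second ordering as that position sequence:
positions: p→1, x→2, b→3, l→4, o→5, d→6, s→7
second ordering as positions: [5, 6, 7, 1, 3, 4, 2]
Discordant pairs = inversions in this position sequence.
5: 1, 3, 4, 2 → 4
6: 1, 3, 4, 2 → 4
7: 1, 3, 4, 2 → 4
1: 0
3: 2 → 1
4: 2 → 1
2: 0
Total: 4 + 4 + 4 + 0 + 1 + 1 + 0 = 14

14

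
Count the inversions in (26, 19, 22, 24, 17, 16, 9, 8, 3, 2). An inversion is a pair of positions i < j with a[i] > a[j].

42

For each element, count later entries that are smaller:
26 → 19, 22, 24, 17, 16, 9, 8, 3, 2 → 9
19 → 17, 16, 9, 8, 3, 2 → 6
22 → 17, 16, 9, 8, 3, 2 → 6
24 → 17, 16, 9, 8, 3, 2 → 6
17 → 16, 9, 8, 3, 2 → 5
16 → 9, 8, 3, 2 → 4
9 → 8, 3, 2 → 3
8 → 3, 2 → 2
3 → 2 → 1
2 → none → 0
Sum: 9 + 6 + 6 + 6 + 5 + 4 + 3 + 2 + 1 + 0 = 42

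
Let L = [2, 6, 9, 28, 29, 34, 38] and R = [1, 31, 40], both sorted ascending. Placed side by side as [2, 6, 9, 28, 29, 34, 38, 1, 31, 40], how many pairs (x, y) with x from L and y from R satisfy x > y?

Take each right-half value and tally the left-half values above it:
r = 1: 2, 6, 9, 28, 29, 34, 38 → 7
r = 31: 34, 38 → 2
r = 40: none → 0
Cross-inversions: 7 + 2 + 0 = 9

9 split inversions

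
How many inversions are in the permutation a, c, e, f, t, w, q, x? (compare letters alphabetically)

Count, for each position, how many later elements it exceeds:
a: 0
c: 0
e: 0
f: 0
t: 1
w: 1
q: 0
x: 0
Sum: 0 + 0 + 0 + 0 + 1 + 1 + 0 + 0 = 2

2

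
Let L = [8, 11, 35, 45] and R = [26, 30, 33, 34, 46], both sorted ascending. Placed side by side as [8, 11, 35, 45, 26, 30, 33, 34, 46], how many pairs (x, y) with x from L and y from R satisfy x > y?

Count, for every r in R, how many entries of L exceed r:
r = 26: 35, 45 → 2
r = 30: 35, 45 → 2
r = 33: 35, 45 → 2
r = 34: 35, 45 → 2
r = 46: none → 0
Cross-inversions: 2 + 2 + 2 + 2 + 0 = 8

8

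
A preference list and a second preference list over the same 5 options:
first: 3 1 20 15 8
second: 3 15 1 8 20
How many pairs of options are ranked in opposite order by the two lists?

Assign each item its position (1..5) in the first ordering, then rewrite the second ordering as that position sequence:
positions: 3→1, 1→2, 20→3, 15→4, 8→5
second ordering as positions: [1, 4, 2, 5, 3]
Discordant pairs = inversions in this position sequence.
1: 0
4: 2, 3 → 2
2: 0
5: 3 → 1
3: 0
Total: 0 + 2 + 0 + 1 + 0 = 3

Pairs: 3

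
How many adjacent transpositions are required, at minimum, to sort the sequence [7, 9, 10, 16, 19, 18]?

1

The minimum number of adjacent swaps to sort an array equals its inversion count, since every such swap removes exactly one inversion.
Count inversions — for each element, later elements that are smaller:
7: none → 0
9: none → 0
10: none → 0
16: none → 0
19: 18 → 1
18: none → 0
Total inversions: 0 + 0 + 0 + 0 + 1 + 0 = 1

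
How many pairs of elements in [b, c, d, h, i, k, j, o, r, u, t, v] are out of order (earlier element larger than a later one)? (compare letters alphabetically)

2

Element-by-element contributions:
b → none → 0
c → none → 0
d → none → 0
h → none → 0
i → none → 0
k → j → 1
j → none → 0
o → none → 0
r → none → 0
u → t → 1
t → none → 0
v → none → 0
Sum: 0 + 0 + 0 + 0 + 0 + 1 + 0 + 0 + 0 + 1 + 0 + 0 = 2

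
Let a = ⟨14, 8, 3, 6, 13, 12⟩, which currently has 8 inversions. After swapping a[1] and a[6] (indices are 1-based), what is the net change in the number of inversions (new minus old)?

-3

Positions 1 and 6 hold 14 and 12; after swapping, the array is [12, 8, 3, 6, 13, 14].
Count, for each position, how many later elements it exceeds:
12: 3
8: 2
3: 0
6: 0
13: 0
14: 0
Sum: 3 + 2 + 0 + 0 + 0 + 0 = 5
Change: 5 − 8 = -3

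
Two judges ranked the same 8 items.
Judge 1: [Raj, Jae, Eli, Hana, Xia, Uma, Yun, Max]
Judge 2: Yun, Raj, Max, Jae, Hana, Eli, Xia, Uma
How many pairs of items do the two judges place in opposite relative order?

12 discordant pairs

Assign each item its position (1..8) in the first ordering, then rewrite the second ordering as that position sequence:
positions: Raj→1, Jae→2, Eli→3, Hana→4, Xia→5, Uma→6, Yun→7, Max→8
second ordering as positions: [7, 1, 8, 2, 4, 3, 5, 6]
Discordant pairs = inversions in this position sequence.
7: 1, 2, 4, 3, 5, 6 → 6
1: 0
8: 2, 4, 3, 5, 6 → 5
2: 0
4: 3 → 1
3: 0
5: 0
6: 0
Total: 6 + 0 + 5 + 0 + 1 + 0 + 0 + 0 = 12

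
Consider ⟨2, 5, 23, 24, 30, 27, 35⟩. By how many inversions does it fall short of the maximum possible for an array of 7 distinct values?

20 inversions short

Maximum inversions for 7 distinct elements is C(7, 2) = 7·6/2 = 21.
Current inversions — for each element, count later smaller elements:
2: 0
5: 0
23: 0
24: 0
30: 1
27: 0
35: 0
Current total: 0 + 0 + 0 + 0 + 1 + 0 + 0 = 1
Shortfall: 21 − 1 = 20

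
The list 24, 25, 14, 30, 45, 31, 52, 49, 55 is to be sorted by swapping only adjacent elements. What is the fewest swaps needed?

Minimum adjacent swaps = number of inversions (each swap of adjacent out-of-order elements removes one inversion and no swap can remove more).
Count inversions — for each element, later elements that are smaller:
24: 14 → 1
25: 14 → 1
14: none → 0
30: none → 0
45: 31 → 1
31: none → 0
52: 49 → 1
49: none → 0
55: none → 0
Total inversions: 1 + 1 + 0 + 0 + 1 + 0 + 1 + 0 + 0 = 4

There are 4 swaps.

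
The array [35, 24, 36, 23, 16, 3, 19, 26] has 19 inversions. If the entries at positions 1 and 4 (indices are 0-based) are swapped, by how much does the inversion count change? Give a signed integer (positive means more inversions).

-3

Positions 1 and 4 hold 24 and 16; after swapping, the array is [35, 16, 36, 23, 24, 3, 19, 26].
Count, for each position, how many later elements it exceeds:
35 → 16, 23, 24, 3, 19, 26 → 6
16 → 3 → 1
36 → 23, 24, 3, 19, 26 → 5
23 → 3, 19 → 2
24 → 3, 19 → 2
3 → none → 0
19 → none → 0
26 → none → 0
Sum: 6 + 1 + 5 + 2 + 2 + 0 + 0 + 0 = 16
Change: 16 − 19 = -3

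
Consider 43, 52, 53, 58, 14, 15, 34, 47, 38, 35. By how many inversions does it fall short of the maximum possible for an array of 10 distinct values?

Maximum inversions for 10 distinct elements is C(10, 2) = 10·9/2 = 45.
Current inversions — for each element, count later smaller elements:
43: 5
52: 6
53: 6
58: 6
14: 0
15: 0
34: 0
47: 2
38: 1
35: 0
Current total: 5 + 6 + 6 + 6 + 0 + 0 + 0 + 2 + 1 + 0 = 26
Shortfall: 45 − 26 = 19

19 inversions short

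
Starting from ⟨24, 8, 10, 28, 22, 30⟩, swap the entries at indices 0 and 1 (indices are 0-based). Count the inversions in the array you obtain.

Positions 0 and 1 hold 24 and 8; after swapping, the array is [8, 24, 10, 28, 22, 30].
Element-by-element contributions:
8 → none → 0
24 → 10, 22 → 2
10 → none → 0
28 → 22 → 1
22 → none → 0
30 → none → 0
Sum: 0 + 2 + 0 + 1 + 0 + 0 = 3

3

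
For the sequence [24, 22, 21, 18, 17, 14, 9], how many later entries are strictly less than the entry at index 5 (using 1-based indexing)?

The element at index 5 is 17.
Elements after it: 14, 9
Those smaller than 17: 14, 9

2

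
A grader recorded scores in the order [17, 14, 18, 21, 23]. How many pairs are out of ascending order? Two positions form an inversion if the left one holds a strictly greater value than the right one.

Out-of-order index pairs (0-indexed):
(0,1): 17 > 14
That's 1 pair.

1 inversion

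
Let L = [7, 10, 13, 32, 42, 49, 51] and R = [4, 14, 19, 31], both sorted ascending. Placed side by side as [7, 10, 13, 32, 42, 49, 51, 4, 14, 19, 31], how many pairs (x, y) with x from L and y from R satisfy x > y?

Take each right-half value and tally the left-half values above it:
r = 4: 7, 10, 13, 32, 42, 49, 51 → 7
r = 14: 32, 42, 49, 51 → 4
r = 19: 32, 42, 49, 51 → 4
r = 31: 32, 42, 49, 51 → 4
Cross-inversions: 7 + 4 + 4 + 4 = 19

Cross-inversions: 19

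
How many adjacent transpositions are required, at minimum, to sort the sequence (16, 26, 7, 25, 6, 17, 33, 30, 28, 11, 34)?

19

Minimum adjacent swaps = number of inversions (each swap of adjacent out-of-order elements removes one inversion and no swap can remove more).
Count inversions — for each element, later elements that are smaller:
16: 7, 6, 11 → 3
26: 7, 25, 6, 17, 11 → 5
7: 6 → 1
25: 6, 17, 11 → 3
6: none → 0
17: 11 → 1
33: 30, 28, 11 → 3
30: 28, 11 → 2
28: 11 → 1
11: none → 0
34: none → 0
Total inversions: 3 + 5 + 1 + 3 + 0 + 1 + 3 + 2 + 1 + 0 + 0 = 19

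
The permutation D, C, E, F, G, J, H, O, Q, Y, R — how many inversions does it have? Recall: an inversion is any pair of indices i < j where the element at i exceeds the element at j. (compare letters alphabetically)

3

Element-by-element contributions:
D: 1
C: 0
E: 0
F: 0
G: 0
J: 1
H: 0
O: 0
Q: 0
Y: 1
R: 0
Sum: 1 + 0 + 0 + 0 + 0 + 1 + 0 + 0 + 0 + 1 + 0 = 3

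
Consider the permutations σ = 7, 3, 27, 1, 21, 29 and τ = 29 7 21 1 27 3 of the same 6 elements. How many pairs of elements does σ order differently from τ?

11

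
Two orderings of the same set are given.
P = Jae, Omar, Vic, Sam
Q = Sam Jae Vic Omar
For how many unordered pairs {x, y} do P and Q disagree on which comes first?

Assign each item its position (1..4) in the first ordering, then rewrite the second ordering as that position sequence:
positions: Jae→1, Omar→2, Vic→3, Sam→4
second ordering as positions: [4, 1, 3, 2]
Discordant pairs = inversions in this position sequence.
4: 1, 3, 2 → 3
1: 0
3: 2 → 1
2: 0
Total: 3 + 0 + 1 + 0 = 4

4 disagreeing pairs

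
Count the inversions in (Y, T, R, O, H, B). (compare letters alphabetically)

Sweep left to right; for each value list the smaller values that follow it:
Y → T, R, O, H, B → 5
T → R, O, H, B → 4
R → O, H, B → 3
O → H, B → 2
H → B → 1
B → none → 0
Sum: 5 + 4 + 3 + 2 + 1 + 0 = 15

15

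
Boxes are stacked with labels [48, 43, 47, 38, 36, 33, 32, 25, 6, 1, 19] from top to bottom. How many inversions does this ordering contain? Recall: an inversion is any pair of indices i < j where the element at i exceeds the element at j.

52 inversions

Element-by-element contributions:
48: 10
43: 8
47: 8
38: 7
36: 6
33: 5
32: 4
25: 3
6: 1
1: 0
19: 0
Sum: 10 + 8 + 8 + 7 + 6 + 5 + 4 + 3 + 1 + 0 + 0 = 52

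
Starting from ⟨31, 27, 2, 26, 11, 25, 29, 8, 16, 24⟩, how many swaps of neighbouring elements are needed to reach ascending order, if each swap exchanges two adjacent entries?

Minimum adjacent swaps = number of inversions (each swap of adjacent out-of-order elements removes one inversion and no swap can remove more).
Count inversions — for each element, later elements that are smaller:
31: 27, 2, 26, 11, 25, 29, 8, 16, 24 → 9
27: 2, 26, 11, 25, 8, 16, 24 → 7
2: none → 0
26: 11, 25, 8, 16, 24 → 5
11: 8 → 1
25: 8, 16, 24 → 3
29: 8, 16, 24 → 3
8: none → 0
16: none → 0
24: none → 0
Total inversions: 9 + 7 + 0 + 5 + 1 + 3 + 3 + 0 + 0 + 0 = 28

Adjacent swaps: 28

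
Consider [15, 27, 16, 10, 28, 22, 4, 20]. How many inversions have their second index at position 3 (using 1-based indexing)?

1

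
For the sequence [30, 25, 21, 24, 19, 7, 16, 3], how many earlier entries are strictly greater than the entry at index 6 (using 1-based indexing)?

5

The element at index 6 is 7.
Elements before it: 30, 25, 21, 24, 19
Those larger than 7: 30, 25, 21, 24, 19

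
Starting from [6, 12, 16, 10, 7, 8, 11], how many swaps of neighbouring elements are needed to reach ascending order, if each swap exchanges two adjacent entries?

10

The minimum number of adjacent swaps to sort an array equals its inversion count, since every such swap removes exactly one inversion.
Count inversions — for each element, later elements that are smaller:
6: none → 0
12: 10, 7, 8, 11 → 4
16: 10, 7, 8, 11 → 4
10: 7, 8 → 2
7: none → 0
8: none → 0
11: none → 0
Total inversions: 0 + 4 + 4 + 2 + 0 + 0 + 0 = 10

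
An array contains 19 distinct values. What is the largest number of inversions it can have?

171 inversions

The maximum occurs when the array is in strictly decreasing order: every one of the C(19, 2) pairs is inverted.
C(19, 2) = 19·18/2 = 171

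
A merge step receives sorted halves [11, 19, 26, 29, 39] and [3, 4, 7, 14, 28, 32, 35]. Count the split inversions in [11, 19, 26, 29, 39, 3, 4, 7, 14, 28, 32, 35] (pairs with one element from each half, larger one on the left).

Split inversions: 23

For each element r of the right run, count left-run elements greater than r:
r = 3: 11, 19, 26, 29, 39 → 5
r = 4: 11, 19, 26, 29, 39 → 5
r = 7: 11, 19, 26, 29, 39 → 5
r = 14: 19, 26, 29, 39 → 4
r = 28: 29, 39 → 2
r = 32: 39 → 1
r = 35: 39 → 1
Cross-inversions: 5 + 5 + 5 + 4 + 2 + 1 + 1 = 23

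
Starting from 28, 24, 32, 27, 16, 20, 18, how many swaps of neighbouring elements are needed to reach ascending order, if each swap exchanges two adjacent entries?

Minimum adjacent swaps = number of inversions (each swap of adjacent out-of-order elements removes one inversion and no swap can remove more).
Count inversions — for each element, later elements that are smaller:
28: 24, 27, 16, 20, 18 → 5
24: 16, 20, 18 → 3
32: 27, 16, 20, 18 → 4
27: 16, 20, 18 → 3
16: none → 0
20: 18 → 1
18: none → 0
Total inversions: 5 + 3 + 4 + 3 + 0 + 1 + 0 = 16

Adjacent swaps: 16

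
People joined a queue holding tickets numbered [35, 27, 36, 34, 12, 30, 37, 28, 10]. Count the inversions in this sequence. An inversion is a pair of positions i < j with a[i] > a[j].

23

Sweep left to right; for each value list the smaller values that follow it:
35 → 27, 34, 12, 30, 28, 10 → 6
27 → 12, 10 → 2
36 → 34, 12, 30, 28, 10 → 5
34 → 12, 30, 28, 10 → 4
12 → 10 → 1
30 → 28, 10 → 2
37 → 28, 10 → 2
28 → 10 → 1
10 → none → 0
Sum: 6 + 2 + 5 + 4 + 1 + 2 + 2 + 1 + 0 = 23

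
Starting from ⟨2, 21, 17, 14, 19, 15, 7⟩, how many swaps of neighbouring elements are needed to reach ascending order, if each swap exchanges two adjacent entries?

12

Minimum adjacent swaps = number of inversions (each swap of adjacent out-of-order elements removes one inversion and no swap can remove more).
Count inversions — for each element, later elements that are smaller:
2: none → 0
21: 17, 14, 19, 15, 7 → 5
17: 14, 15, 7 → 3
14: 7 → 1
19: 15, 7 → 2
15: 7 → 1
7: none → 0
Total inversions: 0 + 5 + 3 + 1 + 2 + 1 + 0 = 12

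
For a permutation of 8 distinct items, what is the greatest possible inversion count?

A reversed (strictly descending) arrangement makes every pair an inversion, giving C(8, 2) inversions.
C(8, 2) = 8·7/2 = 28

28 inversions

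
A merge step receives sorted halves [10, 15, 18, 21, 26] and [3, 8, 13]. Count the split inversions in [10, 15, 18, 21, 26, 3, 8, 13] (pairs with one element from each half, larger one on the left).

14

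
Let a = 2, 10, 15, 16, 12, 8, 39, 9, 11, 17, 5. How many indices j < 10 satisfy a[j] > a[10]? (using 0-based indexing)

The element at index 10 is 5.
Elements before it: 2, 10, 15, 16, 12, 8, 39, 9, 11, 17
Those larger than 5: 10, 15, 16, 12, 8, 39, 9, 11, 17

9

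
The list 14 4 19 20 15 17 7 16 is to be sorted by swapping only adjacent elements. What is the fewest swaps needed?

13

Each adjacent swap fixes exactly one inversion, so the minimum swap count equals the number of inversions.
Count inversions — for each element, later elements that are smaller:
14: 4, 7 → 2
4: none → 0
19: 15, 17, 7, 16 → 4
20: 15, 17, 7, 16 → 4
15: 7 → 1
17: 7, 16 → 2
7: none → 0
16: none → 0
Total inversions: 2 + 0 + 4 + 4 + 1 + 2 + 0 + 0 = 13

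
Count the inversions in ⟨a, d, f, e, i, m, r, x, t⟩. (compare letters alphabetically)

2 inversions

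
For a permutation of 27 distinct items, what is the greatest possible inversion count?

There are 351 inversions.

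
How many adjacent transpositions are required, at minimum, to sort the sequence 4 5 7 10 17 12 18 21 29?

1 adjacent swap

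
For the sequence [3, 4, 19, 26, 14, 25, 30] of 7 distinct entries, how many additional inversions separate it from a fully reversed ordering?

Maximum inversions for 7 distinct elements is C(7, 2) = 7·6/2 = 21.
Current inversions — for each element, count later smaller elements:
3: 0
4: 0
19: 1
26: 2
14: 0
25: 0
30: 0
Current total: 0 + 0 + 1 + 2 + 0 + 0 + 0 = 3
Shortfall: 21 − 3 = 18

18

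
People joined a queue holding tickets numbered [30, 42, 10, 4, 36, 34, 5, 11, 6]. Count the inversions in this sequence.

For each element, count later entries that are smaller:
30 → 10, 4, 5, 11, 6 → 5
42 → 10, 4, 36, 34, 5, 11, 6 → 7
10 → 4, 5, 6 → 3
4 → none → 0
36 → 34, 5, 11, 6 → 4
34 → 5, 11, 6 → 3
5 → none → 0
11 → 6 → 1
6 → none → 0
Sum: 5 + 7 + 3 + 0 + 4 + 3 + 0 + 1 + 0 = 23

23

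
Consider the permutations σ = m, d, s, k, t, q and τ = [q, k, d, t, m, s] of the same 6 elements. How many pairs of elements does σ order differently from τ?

Assign each item its position (1..6) in the first ordering, then rewrite the second ordering as that position sequence:
positions: m→1, d→2, s→3, k→4, t→5, q→6
second ordering as positions: [6, 4, 2, 5, 1, 3]
Discordant pairs = inversions in this position sequence.
6: 4, 2, 5, 1, 3 → 5
4: 2, 1, 3 → 3
2: 1 → 1
5: 1, 3 → 2
1: 0
3: 0
Total: 5 + 3 + 1 + 2 + 0 + 0 = 11

11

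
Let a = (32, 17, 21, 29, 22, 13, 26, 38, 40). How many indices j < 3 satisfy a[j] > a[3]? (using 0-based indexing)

The element at index 3 is 29.
Elements before it: 32, 17, 21
Those larger than 29: 32

1 such element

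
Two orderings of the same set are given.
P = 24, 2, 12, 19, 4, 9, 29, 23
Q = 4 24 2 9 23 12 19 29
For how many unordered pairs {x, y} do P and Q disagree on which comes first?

9

Assign each item its position (1..8) in the first ordering, then rewrite the second ordering as that position sequence:
positions: 24→1, 2→2, 12→3, 19→4, 4→5, 9→6, 29→7, 23→8
second ordering as positions: [5, 1, 2, 6, 8, 3, 4, 7]
Discordant pairs = inversions in this position sequence.
5: 1, 2, 3, 4 → 4
1: 0
2: 0
6: 3, 4 → 2
8: 3, 4, 7 → 3
3: 0
4: 0
7: 0
Total: 4 + 0 + 0 + 2 + 3 + 0 + 0 + 0 = 9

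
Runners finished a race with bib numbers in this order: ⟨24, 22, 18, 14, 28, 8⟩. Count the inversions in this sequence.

Element-by-element contributions:
24 → 22, 18, 14, 8 → 4
22 → 18, 14, 8 → 3
18 → 14, 8 → 2
14 → 8 → 1
28 → 8 → 1
8 → none → 0
Sum: 4 + 3 + 2 + 1 + 1 + 0 = 11

11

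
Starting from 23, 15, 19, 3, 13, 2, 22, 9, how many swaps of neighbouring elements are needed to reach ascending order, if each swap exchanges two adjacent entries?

19 adjacent swaps

Minimum adjacent swaps = number of inversions (each swap of adjacent out-of-order elements removes one inversion and no swap can remove more).
Count inversions — for each element, later elements that are smaller:
23: 15, 19, 3, 13, 2, 22, 9 → 7
15: 3, 13, 2, 9 → 4
19: 3, 13, 2, 9 → 4
3: 2 → 1
13: 2, 9 → 2
2: none → 0
22: 9 → 1
9: none → 0
Total inversions: 7 + 4 + 4 + 1 + 2 + 0 + 1 + 0 = 19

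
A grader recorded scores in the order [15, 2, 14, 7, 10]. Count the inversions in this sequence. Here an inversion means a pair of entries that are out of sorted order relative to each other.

Out-of-order index pairs (0-indexed):
(0,1): 15 > 2
(0,2): 15 > 14
(0,3): 15 > 7
(0,4): 15 > 10
(2,3): 14 > 7
(2,4): 14 > 10
That's 6 pairs.

6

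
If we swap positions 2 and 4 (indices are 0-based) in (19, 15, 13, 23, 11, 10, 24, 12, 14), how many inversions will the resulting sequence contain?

Positions 2 and 4 hold 13 and 11; after swapping, the array is [19, 15, 11, 23, 13, 10, 24, 12, 14].
For each element, count later entries that are smaller:
19: 6
15: 5
11: 1
23: 4
13: 2
10: 0
24: 2
12: 0
14: 0
Sum: 6 + 5 + 1 + 4 + 2 + 0 + 2 + 0 + 0 = 20

Inversions: 20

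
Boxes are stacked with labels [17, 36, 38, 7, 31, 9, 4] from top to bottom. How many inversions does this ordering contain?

15 inversions

For each element, count later entries that are smaller:
17 → 7, 9, 4 → 3
36 → 7, 31, 9, 4 → 4
38 → 7, 31, 9, 4 → 4
7 → 4 → 1
31 → 9, 4 → 2
9 → 4 → 1
4 → none → 0
Sum: 3 + 4 + 4 + 1 + 2 + 1 + 0 = 15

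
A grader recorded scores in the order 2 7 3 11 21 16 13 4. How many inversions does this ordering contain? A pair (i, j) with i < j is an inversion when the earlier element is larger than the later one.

Count, for each position, how many later elements it exceeds:
2: 0
7: 2
3: 0
11: 1
21: 3
16: 2
13: 1
4: 0
Sum: 0 + 2 + 0 + 1 + 3 + 2 + 1 + 0 = 9

Inversions: 9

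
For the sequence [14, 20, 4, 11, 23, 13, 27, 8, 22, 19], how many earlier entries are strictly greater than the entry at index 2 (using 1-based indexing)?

0

The element at index 2 is 20.
Elements before it: 14
None of them are larger than 20.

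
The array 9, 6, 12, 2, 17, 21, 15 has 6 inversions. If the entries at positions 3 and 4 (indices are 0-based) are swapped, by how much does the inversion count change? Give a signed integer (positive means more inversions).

+1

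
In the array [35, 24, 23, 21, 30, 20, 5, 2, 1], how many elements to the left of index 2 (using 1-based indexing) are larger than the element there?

The element at index 2 is 24.
Elements before it: 35
Those larger than 24: 35

1 such element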